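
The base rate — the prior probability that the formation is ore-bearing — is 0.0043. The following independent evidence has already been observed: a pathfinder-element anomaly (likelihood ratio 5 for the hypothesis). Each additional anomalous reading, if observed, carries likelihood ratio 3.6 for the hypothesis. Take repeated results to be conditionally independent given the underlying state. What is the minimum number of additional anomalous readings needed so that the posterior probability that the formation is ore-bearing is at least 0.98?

7

Prior odds = 0.0043/0.9957 = 43/9957.
Bayes factor of the evidence already in hand = 5.
Odds after that evidence = (43/9957) × 5 = 215/9957.
Target odds = 0.98/0.02 = 49.
Need 3.6ⁿ ≥ 49 ÷ (215/9957) = 487893/215.
3.6⁶ = 34012224/15625 falls short of 487893/215 but 3.6⁷ = 612220032/78125 reaches it, so n = 7.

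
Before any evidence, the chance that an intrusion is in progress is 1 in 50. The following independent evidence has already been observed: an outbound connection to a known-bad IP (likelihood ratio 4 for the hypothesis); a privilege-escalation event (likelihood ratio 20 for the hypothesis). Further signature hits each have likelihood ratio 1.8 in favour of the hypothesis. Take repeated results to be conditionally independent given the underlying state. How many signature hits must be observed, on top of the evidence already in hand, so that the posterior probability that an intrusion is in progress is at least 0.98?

Prior odds = 0.02/0.98 = 1/49.
Combined Bayes factor of the evidence already in hand = 4 × 20 = 80.
Odds after that evidence = (1/49) × 80 = 80/49.
Target odds = 0.98/0.02 = 49.
Need 1.8ⁿ ≥ 49 ÷ (80/49) = 30.0125.
1.8⁵ = 18.89568 falls short of 30.0125 but 1.8⁶ = 531441/15625 reaches it, so n = 6.

6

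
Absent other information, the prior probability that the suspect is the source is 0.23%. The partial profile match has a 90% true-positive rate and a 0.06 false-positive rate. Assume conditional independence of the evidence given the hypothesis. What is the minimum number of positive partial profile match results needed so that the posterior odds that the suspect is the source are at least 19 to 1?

4

Prior odds = 0.0023/0.9977 = 23/9977.
Likelihood ratio of a positive result = 0.9/0.06 = 15.
Target odds = 19.
Require 15ⁿ ≥ 19 ÷ (23/9977) = 189563/23.
15³ = 3375 falls short of 189563/23 but 15⁴ = 50625 reaches it, so n = 4.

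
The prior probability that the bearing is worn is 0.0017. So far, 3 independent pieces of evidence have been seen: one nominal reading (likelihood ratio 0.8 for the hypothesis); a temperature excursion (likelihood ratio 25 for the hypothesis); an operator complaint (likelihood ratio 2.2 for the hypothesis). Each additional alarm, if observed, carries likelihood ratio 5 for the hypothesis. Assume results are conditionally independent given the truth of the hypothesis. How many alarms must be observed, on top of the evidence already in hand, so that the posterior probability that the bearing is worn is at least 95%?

4

Prior odds = 0.0017/0.9983 = 17/9983.
Combined Bayes factor of the evidence already in hand = 0.8 × 25 × 2.2 = 44.
Odds after that evidence = (17/9983) × 44 = 748/9983.
Target odds = 0.95/0.05 = 19.
Need 5ⁿ ≥ 19 ÷ (748/9983) = 189677/748.
5³ = 125 falls short of 189677/748 but 5⁴ = 625 reaches it, so n = 4.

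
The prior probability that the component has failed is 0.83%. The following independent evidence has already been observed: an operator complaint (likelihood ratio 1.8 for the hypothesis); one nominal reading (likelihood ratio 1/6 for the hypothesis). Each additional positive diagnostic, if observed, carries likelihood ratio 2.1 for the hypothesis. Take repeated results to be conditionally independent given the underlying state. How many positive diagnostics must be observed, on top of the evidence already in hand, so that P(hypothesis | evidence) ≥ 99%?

Prior odds = 0.0083/0.9917 = 83/9917.
Combined Bayes factor of the evidence already in hand = 1.8 × (1/6) = 0.3.
Odds after that evidence = (83/9917) × 0.3 = 249/99170.
Target odds = 0.99/0.01 = 99.
Need 2.1ⁿ ≥ 99 ÷ (249/99170) = 3272610/83.
2.1¹⁴ ≈32439.2 falls short of 3272610/83 but 2.1¹⁵ ≈68122.3 reaches it, so n = 15.

15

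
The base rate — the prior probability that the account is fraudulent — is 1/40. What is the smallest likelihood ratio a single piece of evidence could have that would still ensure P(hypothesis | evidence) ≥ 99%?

3861

Prior odds = 0.025/0.975 = 1/39.
Target odds = 0.99/0.01 = 99.
Required Bayes factor = 99 ÷ (1/39) = 3861.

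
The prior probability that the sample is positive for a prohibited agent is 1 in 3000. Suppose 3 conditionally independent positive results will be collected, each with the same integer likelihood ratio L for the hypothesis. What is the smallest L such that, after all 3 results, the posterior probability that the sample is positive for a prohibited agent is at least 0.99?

67

Prior odds = (1/3000)/(2999/3000) = 1/2999.
Target odds = 0.99/0.01 = 99.
Need L³ ≥ 99 ÷ (1/2999) = 296901.
66³ = 287496 < 296901 ≤ 300763 = 67³, so L = 67.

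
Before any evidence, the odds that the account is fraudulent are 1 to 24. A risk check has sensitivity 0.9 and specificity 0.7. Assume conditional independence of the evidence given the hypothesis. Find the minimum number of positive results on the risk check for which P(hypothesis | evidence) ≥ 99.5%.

8

Prior odds = 1/24.
False-positive rate = 1 − 0.7 = 0.3; likelihood ratio of a positive = 0.9/0.3 = 3.
Target odds: 0.995 ÷ 0.005 = 199.
Need (1/24) × 3ⁿ ≥ 199, i.e. 3ⁿ ≥ 4776.
3⁷ = 2187 falls short of 4776 but 3⁸ = 6561 reaches it, so n = 8.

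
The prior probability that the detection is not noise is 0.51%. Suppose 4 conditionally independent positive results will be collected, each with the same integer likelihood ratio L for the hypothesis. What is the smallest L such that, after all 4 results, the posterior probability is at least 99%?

Prior odds = 0.0051/0.9949 = 51/9949.
Target odds = 0.99/0.01 = 99.
Need L⁴ ≥ 99 ÷ (51/9949) = 328317/17.
11⁴ = 14641 < 328317/17 ≤ 20736 = 12⁴, so L = 12.

12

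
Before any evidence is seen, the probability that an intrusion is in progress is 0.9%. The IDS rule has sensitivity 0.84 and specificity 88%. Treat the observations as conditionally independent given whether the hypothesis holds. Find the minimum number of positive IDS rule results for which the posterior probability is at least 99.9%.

Prior odds = 0.009/0.991 = 9/991.
False-positive rate = 1 − 0.88 = 0.12; likelihood ratio of a positive = 0.84/0.12 = 7.
Target posterior odds = 0.999/0.001 = 999.
Need (9/991) × 7ⁿ ≥ 999, i.e. 7ⁿ ≥ 110001.
7⁵ = 16807 falls short of 110001 but 7⁶ = 117649 reaches it, so n = 6.

6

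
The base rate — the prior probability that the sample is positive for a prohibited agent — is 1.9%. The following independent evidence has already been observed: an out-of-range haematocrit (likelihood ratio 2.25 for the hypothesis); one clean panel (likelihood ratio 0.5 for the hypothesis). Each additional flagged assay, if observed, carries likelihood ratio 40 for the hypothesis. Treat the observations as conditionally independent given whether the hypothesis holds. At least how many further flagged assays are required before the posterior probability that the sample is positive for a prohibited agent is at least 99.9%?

Prior odds = 0.019/0.981 = 19/981.
Combined Bayes factor of the evidence already in hand = 2.25 × 0.5 = 1.125.
Odds after that evidence = (19/981) × 1.125 = 19/872.
Target odds = 0.999/0.001 = 999.
Need 40ⁿ ≥ 999 ÷ (19/872) = 871128/19.
40² = 1600 falls short of 871128/19 but 40³ = 64000 reaches it, so n = 3.

3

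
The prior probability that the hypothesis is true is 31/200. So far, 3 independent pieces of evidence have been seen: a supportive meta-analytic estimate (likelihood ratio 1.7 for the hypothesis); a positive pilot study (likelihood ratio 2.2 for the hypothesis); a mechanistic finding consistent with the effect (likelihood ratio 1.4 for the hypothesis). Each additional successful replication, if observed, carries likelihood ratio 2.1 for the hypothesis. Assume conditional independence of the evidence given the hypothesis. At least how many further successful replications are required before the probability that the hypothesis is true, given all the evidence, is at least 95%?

5

Prior odds = 0.155/0.845 = 31/169.
Combined Bayes factor of the evidence already in hand = 1.7 × 2.2 × 1.4 = 5.236.
Odds after that evidence = (31/169) × 5.236 = 40579/42250.
Target odds = 0.95/0.05 = 19.
Need 2.1ⁿ ≥ 19 ÷ (40579/42250) = 802750/40579.
2.1⁴ = 19.4481 falls short of 802750/40579 but 2.1⁵ = 4084101/100000 reaches it, so n = 5.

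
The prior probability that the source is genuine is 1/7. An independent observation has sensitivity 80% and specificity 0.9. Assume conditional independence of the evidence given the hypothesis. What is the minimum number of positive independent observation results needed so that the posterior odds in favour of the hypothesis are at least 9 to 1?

2

Prior odds: (1/7) ÷ (6/7) = 1/6.
False-positive rate = 1 − 0.9 = 0.1; likelihood ratio of a positive = 0.8/0.1 = 8.
Target odds = 9.
Require 8ⁿ ≥ 9 ÷ (1/6) = 54.
8¹ = 8 falls short of 54 but 8² = 64 reaches it, so n = 2.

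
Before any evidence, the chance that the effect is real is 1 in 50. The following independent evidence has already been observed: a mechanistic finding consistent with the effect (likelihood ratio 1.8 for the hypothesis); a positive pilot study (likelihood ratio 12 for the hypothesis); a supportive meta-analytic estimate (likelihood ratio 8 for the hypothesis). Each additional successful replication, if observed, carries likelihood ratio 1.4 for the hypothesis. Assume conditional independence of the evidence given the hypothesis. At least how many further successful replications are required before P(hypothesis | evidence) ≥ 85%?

2

Prior odds = 0.02/0.98 = 1/49.
Combined Bayes factor of the evidence already in hand = 1.8 × 12 × 8 = 172.8.
Odds after that evidence = (1/49) × 172.8 = 864/245.
Target odds = 0.85/0.15 = 17/3.
Need 1.4ⁿ ≥ 17/3 ÷ (864/245) = 4165/2592.
1.4¹ = 1.4 falls short of 4165/2592 but 1.4² = 1.96 reaches it, so n = 2.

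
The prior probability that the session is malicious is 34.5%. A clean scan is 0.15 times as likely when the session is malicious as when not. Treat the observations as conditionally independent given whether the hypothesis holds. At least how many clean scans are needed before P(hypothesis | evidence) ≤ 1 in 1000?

4

Prior odds: 0.345 ÷ 0.655 = 69/131.
Likelihood ratio per clean scan = 0.15.
Target odds: 0.001 ÷ 0.999 = 1/999.
Require 0.15ⁿ ≤ 1/999 ÷ (69/131) = 131/68931.
0.15³ = 0.003375 is still above 131/68931 but 0.15⁴ = 81/160000 is at or below it, so n = 4.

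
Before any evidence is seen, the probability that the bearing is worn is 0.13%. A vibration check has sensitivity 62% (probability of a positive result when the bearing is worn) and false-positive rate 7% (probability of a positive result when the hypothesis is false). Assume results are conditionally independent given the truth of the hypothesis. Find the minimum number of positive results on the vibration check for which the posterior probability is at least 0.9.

5

Prior odds: 0.0013 ÷ 0.9987 = 13/9987.
Likelihood ratio of a positive result = 0.62/0.07 = 62/7.
Target odds: 0.9 ÷ 0.1 = 9.
Require (62/7)ⁿ ≥ 9 ÷ (13/9987) = 89883/13.
(62/7)⁴ = 14776336/2401 falls short of 89883/13 but (62/7)⁵ = 916132832/16807 reaches it, so n = 5.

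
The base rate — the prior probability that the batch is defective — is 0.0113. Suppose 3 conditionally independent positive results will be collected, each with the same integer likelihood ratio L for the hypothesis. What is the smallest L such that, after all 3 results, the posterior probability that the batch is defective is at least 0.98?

17

Prior odds = 0.0113/0.9887 = 113/9887.
Target odds = 0.98/0.02 = 49.
Need L³ ≥ 49 ÷ (113/9887) = 484463/113.
16³ = 4096 < 484463/113 ≤ 4913 = 17³, so L = 17.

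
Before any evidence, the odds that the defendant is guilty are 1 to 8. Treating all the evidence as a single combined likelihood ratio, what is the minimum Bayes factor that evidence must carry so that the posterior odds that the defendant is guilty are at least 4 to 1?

Prior odds = 0.125.
Target odds = 4.
Required Bayes factor = 4 ÷ 0.125 = 32.

32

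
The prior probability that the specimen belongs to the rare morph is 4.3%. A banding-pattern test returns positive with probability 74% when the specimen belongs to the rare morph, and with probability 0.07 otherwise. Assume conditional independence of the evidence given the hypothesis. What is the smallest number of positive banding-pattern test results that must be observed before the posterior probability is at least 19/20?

Prior odds: 0.043 ÷ 0.957 = 43/957.
Likelihood ratio of a positive result = 0.74/0.07 = 74/7.
Target odds: 0.95 ÷ 0.05 = 19.
Require (74/7)ⁿ ≥ 19 ÷ (43/957) = 18183/43.
(74/7)² = 5476/49 falls short of 18183/43 but (74/7)³ = 405224/343 reaches it, so n = 3.

3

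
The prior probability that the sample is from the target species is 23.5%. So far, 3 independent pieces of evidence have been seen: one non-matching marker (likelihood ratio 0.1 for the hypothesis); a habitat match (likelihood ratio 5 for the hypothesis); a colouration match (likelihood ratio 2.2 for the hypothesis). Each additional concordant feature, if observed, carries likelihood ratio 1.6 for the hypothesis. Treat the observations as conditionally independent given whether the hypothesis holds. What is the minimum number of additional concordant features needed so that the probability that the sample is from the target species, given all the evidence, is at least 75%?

5

Prior odds = 0.235/0.765 = 47/153.
Combined Bayes factor of the evidence already in hand = 0.1 × 5 × 2.2 = 1.1.
Odds after that evidence = (47/153) × 1.1 = 517/1530.
Target odds = 0.75/0.25 = 3.
Need 1.6ⁿ ≥ 3 ÷ (517/1530) = 4590/517.
1.6⁴ = 6.5536 falls short of 4590/517 but 1.6⁵ = 10.48576 reaches it, so n = 5.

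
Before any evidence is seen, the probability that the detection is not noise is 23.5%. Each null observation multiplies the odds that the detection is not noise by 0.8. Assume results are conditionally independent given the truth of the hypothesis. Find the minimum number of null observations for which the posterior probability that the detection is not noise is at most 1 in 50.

13

Prior odds = 0.235/0.765 = 47/153.
Likelihood ratio per null observation = 0.8.
Target posterior odds = 0.02/0.98 = 1/49.
Need (47/153) × 0.8ⁿ ≤ 1/49, i.e. 0.8ⁿ ≤ 153/2303.
0.8¹² = 16777216/244140625 is still above 153/2303 but 0.8¹³ ≈0.0549756 is at or below it, so n = 13.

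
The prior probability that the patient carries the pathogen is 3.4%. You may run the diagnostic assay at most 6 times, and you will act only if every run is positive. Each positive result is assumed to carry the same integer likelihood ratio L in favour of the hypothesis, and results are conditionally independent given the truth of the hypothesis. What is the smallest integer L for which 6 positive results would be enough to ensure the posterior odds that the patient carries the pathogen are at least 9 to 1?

3

Prior odds = 0.034/0.966 = 17/483.
Target odds = 9.
Need L⁶ ≥ 9 ÷ (17/483) = 4347/17.
2⁶ = 64 < 4347/17 ≤ 729 = 3⁶, so L = 3.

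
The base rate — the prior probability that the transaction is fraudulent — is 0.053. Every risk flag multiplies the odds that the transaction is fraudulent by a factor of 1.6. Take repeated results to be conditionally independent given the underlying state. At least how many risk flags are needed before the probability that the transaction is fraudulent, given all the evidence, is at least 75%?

Prior odds = 0.053/0.947 = 53/947.
Likelihood ratio per risk flag = 1.6.
Target posterior odds = 0.75/0.25 = 3.
Require 1.6ⁿ ≥ 3 ÷ (53/947) = 2841/53.
1.6⁸ = 16777216/390625 falls short of 2841/53 but 1.6⁹ = 134217728/1953125 reaches it, so n = 9.

9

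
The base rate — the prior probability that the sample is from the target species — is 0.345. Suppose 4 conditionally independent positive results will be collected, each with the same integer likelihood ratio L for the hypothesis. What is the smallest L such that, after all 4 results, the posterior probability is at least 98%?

4

Prior odds = 0.345/0.655 = 69/131.
Target odds = 0.98/0.02 = 49.
Need L⁴ ≥ 49 ÷ (69/131) = 6419/69.
3⁴ = 81 < 6419/69 ≤ 256 = 4⁴, so L = 4.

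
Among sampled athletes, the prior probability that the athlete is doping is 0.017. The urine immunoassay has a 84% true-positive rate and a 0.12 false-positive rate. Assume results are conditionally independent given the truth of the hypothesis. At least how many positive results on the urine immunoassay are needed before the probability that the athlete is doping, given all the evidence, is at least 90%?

Prior odds: 0.017 ÷ 0.983 = 17/983.
Likelihood ratio of a positive result = 0.84/0.12 = 7.
Target odds: 0.9 ÷ 0.1 = 9.
Need (17/983) × 7ⁿ ≥ 9, i.e. 7ⁿ ≥ 8847/17.
7³ = 343 falls short of 8847/17 but 7⁴ = 2401 reaches it, so n = 4.

4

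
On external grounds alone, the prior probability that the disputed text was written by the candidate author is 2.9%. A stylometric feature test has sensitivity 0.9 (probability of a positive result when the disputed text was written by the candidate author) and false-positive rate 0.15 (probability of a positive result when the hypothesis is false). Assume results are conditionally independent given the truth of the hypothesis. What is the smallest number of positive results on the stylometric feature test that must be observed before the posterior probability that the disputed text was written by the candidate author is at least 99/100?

5

Prior odds = 0.029/0.971 = 29/971.
Likelihood ratio of a positive result = 0.9/0.15 = 6.
Target posterior odds = 0.99/0.01 = 99.
Require 6ⁿ ≥ 99 ÷ (29/971) = 96129/29.
6⁴ = 1296 falls short of 96129/29 but 6⁵ = 7776 reaches it, so n = 5.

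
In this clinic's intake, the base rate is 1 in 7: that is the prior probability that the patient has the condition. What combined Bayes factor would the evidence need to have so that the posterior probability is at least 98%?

294

Prior odds = (1/7)/(6/7) = 1/6.
Target odds = 0.98/0.02 = 49.
Required Bayes factor = 49 ÷ (1/6) = 294.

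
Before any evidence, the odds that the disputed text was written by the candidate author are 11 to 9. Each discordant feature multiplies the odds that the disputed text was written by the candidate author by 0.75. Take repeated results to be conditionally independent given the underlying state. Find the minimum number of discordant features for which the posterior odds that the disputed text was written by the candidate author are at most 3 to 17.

Prior odds = 11/9.
Likelihood ratio per discordant feature = 0.75.
Target odds = 3/17.
Require 0.75ⁿ ≤ 3/17 ÷ (11/9) = 27/187.
0.75⁶ = 729/4096 is still above 27/187 but 0.75⁷ = 2187/16384 is at or below it, so n = 7.

7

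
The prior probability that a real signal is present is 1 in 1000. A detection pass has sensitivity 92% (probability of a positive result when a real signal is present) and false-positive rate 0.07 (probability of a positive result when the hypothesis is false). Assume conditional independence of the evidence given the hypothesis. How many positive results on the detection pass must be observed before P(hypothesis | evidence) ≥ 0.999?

6

Prior odds = 0.001/0.999 = 1/999.
Likelihood ratio of a positive result = 0.92/0.07 = 92/7.
Target odds: 0.999 ÷ 0.001 = 999.
Need (1/999) × (92/7)ⁿ ≥ 999, i.e. (92/7)ⁿ ≥ 998001.
(92/7)⁵ ≈392147 falls short of 998001 but (92/7)⁶ ≈5.15393e+06 reaches it, so n = 6.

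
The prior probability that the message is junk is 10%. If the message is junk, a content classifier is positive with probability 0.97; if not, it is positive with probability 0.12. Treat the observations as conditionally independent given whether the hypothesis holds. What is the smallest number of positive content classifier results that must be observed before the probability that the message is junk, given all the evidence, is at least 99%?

4

Prior odds: 0.1 ÷ 0.9 = 1/9.
Likelihood ratio of a positive = 0.97/0.12 = 97/12.
Target posterior odds = 0.99/0.01 = 99.
Require (97/12)ⁿ ≥ 99 ÷ (1/9) = 891.
(97/12)³ = 912673/1728 falls short of 891 but (97/12)⁴ = 88529281/20736 reaches it, so n = 4.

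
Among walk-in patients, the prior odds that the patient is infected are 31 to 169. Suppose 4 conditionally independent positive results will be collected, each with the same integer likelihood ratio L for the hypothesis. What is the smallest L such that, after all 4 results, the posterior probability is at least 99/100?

Prior odds = 31/169.
Target odds = 0.99/0.01 = 99.
Need L⁴ ≥ 99 ÷ (31/169) = 16731/31.
4⁴ = 256 < 16731/31 ≤ 625 = 5⁴, so L = 5.

5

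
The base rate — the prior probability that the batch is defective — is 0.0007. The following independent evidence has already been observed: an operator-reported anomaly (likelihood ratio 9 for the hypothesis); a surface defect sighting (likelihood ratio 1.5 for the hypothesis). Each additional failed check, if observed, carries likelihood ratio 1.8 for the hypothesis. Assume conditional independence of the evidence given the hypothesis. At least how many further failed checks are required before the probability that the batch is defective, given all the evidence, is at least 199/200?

17

Prior odds = 0.0007/0.9993 = 7/9993.
Combined Bayes factor of the evidence already in hand = 9 × 1.5 = 13.5.
Odds after that evidence = (7/9993) × 13.5 = 63/6662.
Target odds = 0.995/0.005 = 199.
Need 1.8ⁿ ≥ 199 ÷ (63/6662) = 1325738/63.
1.8¹⁶ ≈12144 falls short of 1325738/63 but 1.8¹⁷ ≈21859.1 reaches it, so n = 17.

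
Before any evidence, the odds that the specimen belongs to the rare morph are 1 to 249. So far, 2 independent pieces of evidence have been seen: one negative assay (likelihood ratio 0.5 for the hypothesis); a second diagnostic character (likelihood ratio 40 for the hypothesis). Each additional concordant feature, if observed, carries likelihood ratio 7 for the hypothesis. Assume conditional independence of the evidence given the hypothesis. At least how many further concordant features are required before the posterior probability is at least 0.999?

Prior odds = 1/249.
Combined Bayes factor of the evidence already in hand = 0.5 × 40 = 20.
Odds after that evidence = (1/249) × 20 = 20/249.
Target odds = 0.999/0.001 = 999.
Need 7ⁿ ≥ 999 ÷ (20/249) = 12437.55.
7⁴ = 2401 falls short of 12437.55 but 7⁵ = 16807 reaches it, so n = 5.

5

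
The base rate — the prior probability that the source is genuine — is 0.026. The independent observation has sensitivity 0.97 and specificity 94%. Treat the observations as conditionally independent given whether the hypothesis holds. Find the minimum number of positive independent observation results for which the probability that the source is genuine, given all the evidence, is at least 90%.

3

Prior odds = 0.026/0.974 = 13/487.
False-positive rate = 1 − 0.94 = 0.06; likelihood ratio of a positive = 0.97/0.06 = 97/6.
Target posterior odds = 0.9/0.1 = 9.
Need (13/487) × (97/6)ⁿ ≥ 9, i.e. (97/6)ⁿ ≥ 4383/13.
(97/6)² = 9409/36 falls short of 4383/13 but (97/6)³ = 912673/216 reaches it, so n = 3.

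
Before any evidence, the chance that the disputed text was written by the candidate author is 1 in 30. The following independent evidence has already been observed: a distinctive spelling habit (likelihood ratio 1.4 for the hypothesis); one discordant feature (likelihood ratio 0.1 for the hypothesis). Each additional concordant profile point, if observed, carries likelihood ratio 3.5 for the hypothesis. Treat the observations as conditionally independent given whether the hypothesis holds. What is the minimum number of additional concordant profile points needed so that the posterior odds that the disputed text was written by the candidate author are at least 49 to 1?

Prior odds = (1/30)/(29/30) = 1/29.
Combined Bayes factor of the evidence already in hand = 1.4 × 0.1 = 0.14.
Odds after that evidence = (1/29) × 0.14 = 7/1450.
Target odds = 49.
Need 3.5ⁿ ≥ 49 ÷ (7/1450) = 10150.
3.5⁷ = 823543/128 falls short of 10150 but 3.5⁸ = 5764801/256 reaches it, so n = 8.

8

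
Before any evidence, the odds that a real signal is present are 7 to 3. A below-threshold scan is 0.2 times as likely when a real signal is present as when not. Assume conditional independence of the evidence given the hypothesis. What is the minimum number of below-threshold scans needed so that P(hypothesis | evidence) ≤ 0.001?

5

Prior odds = 7/3.
Likelihood ratio per below-threshold scan = 0.2.
Target posterior odds = 0.001/0.999 = 1/999.
Need (7/3) × 0.2ⁿ ≤ 1/999, i.e. 0.2ⁿ ≤ 1/2331.
0.2⁴ = 0.0016 is still above 1/2331 but 0.2⁵ = 0.00032 is at or below it, so n = 5.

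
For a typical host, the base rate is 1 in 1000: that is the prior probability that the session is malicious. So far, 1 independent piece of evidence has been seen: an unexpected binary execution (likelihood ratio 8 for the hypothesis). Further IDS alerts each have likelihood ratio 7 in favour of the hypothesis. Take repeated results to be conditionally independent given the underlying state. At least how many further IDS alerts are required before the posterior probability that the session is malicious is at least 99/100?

Prior odds = 0.001/0.999 = 1/999.
Bayes factor of the evidence already in hand = 8.
Odds after that evidence = (1/999) × 8 = 8/999.
Target odds = 0.99/0.01 = 99.
Need 7ⁿ ≥ 99 ÷ (8/999) = 12362.625.
7⁴ = 2401 falls short of 12362.625 but 7⁵ = 16807 reaches it, so n = 5.

5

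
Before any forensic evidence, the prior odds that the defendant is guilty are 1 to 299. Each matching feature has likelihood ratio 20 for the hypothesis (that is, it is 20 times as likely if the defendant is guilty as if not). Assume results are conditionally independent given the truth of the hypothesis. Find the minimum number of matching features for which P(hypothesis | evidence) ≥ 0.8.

Prior odds = 1/299.
Likelihood ratio per matching feature = 20.
Target odds: 0.8 ÷ 0.2 = 4.
Need (1/299) × 20ⁿ ≥ 4, i.e. 20ⁿ ≥ 1196.
20² = 400 falls short of 1196 but 20³ = 8000 reaches it, so n = 3.

3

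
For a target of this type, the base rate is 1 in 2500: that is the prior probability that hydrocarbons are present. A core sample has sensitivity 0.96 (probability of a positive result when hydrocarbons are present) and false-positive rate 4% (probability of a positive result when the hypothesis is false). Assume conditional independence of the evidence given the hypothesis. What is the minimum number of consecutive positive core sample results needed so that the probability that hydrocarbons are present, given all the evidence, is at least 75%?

3

Prior odds: 0.0004 ÷ 0.9996 = 1/2499.
Likelihood ratio of a positive result = 0.96/0.04 = 24.
Target posterior odds = 0.75/0.25 = 3.
Require 24ⁿ ≥ 3 ÷ (1/2499) = 7497.
24² = 576 falls short of 7497 but 24³ = 13824 reaches it, so n = 3.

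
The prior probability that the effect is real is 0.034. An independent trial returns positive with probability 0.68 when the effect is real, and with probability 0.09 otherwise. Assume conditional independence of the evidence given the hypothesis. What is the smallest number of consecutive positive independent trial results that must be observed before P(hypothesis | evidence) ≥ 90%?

Prior odds: 0.034 ÷ 0.966 = 17/483.
Likelihood ratio of a positive result = 0.68/0.09 = 68/9.
Target posterior odds = 0.9/0.1 = 9.
Need (17/483) × (68/9)ⁿ ≥ 9, i.e. (68/9)ⁿ ≥ 4347/17.
(68/9)² = 4624/81 falls short of 4347/17 but (68/9)³ = 314432/729 reaches it, so n = 3.

3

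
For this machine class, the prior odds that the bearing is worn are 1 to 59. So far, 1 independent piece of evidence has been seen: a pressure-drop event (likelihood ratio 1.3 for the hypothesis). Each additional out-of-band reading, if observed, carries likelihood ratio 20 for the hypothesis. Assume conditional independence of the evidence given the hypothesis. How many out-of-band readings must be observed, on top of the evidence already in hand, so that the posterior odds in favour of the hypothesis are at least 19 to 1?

Prior odds = 1/59.
Bayes factor of the evidence already in hand = 1.3.
Odds after that evidence = (1/59) × 1.3 = 13/590.
Target odds = 19.
Need 20ⁿ ≥ 19 ÷ (13/590) = 11210/13.
20² = 400 falls short of 11210/13 but 20³ = 8000 reaches it, so n = 3.

3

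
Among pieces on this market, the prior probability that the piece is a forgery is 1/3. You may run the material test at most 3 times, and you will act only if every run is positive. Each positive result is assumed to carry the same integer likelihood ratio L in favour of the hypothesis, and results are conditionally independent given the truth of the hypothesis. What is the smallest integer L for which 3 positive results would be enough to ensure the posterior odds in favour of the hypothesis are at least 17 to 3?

Prior odds = (1/3)/(2/3) = 0.5.
Target odds = 17/3.
Need L³ ≥ 17/3 ÷ 0.5 = 34/3.
2³ = 8 < 34/3 ≤ 27 = 3³, so L = 3.

3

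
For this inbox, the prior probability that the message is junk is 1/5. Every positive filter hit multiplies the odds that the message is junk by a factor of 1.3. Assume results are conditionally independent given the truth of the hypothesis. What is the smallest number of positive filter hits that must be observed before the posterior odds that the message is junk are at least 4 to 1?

Prior odds: 0.2 ÷ 0.8 = 0.25.
Likelihood ratio per positive filter hit = 1.3.
Target odds = 4.
Need 0.25 × 1.3ⁿ ≥ 4, i.e. 1.3ⁿ ≥ 16.
1.3¹⁰ ≈13.7858 falls short of 16 but 1.3¹¹ ≈17.9216 reaches it, so n = 11.

11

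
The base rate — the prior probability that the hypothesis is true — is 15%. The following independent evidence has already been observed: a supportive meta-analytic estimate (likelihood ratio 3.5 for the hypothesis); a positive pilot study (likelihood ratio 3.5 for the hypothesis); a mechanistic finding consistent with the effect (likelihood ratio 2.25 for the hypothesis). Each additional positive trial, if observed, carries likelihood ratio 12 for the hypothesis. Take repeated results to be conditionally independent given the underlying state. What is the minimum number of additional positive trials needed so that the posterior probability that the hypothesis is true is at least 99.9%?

3

Prior odds = 0.15/0.85 = 3/17.
Combined Bayes factor of the evidence already in hand = 3.5 × 3.5 × 2.25 = 27.5625.
Odds after that evidence = (3/17) × 27.5625 = 1323/272.
Target odds = 0.999/0.001 = 999.
Need 12ⁿ ≥ 999 ÷ (1323/272) = 10064/49.
12² = 144 falls short of 10064/49 but 12³ = 1728 reaches it, so n = 3.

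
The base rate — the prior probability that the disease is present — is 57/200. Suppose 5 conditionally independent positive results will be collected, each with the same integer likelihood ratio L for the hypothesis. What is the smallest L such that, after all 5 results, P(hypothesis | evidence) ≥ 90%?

Prior odds = 0.285/0.715 = 57/143.
Target odds = 0.9/0.1 = 9.
Need L⁵ ≥ 9 ÷ (57/143) = 429/19.
1⁵ = 1 < 429/19 ≤ 32 = 2⁵, so L = 2.

2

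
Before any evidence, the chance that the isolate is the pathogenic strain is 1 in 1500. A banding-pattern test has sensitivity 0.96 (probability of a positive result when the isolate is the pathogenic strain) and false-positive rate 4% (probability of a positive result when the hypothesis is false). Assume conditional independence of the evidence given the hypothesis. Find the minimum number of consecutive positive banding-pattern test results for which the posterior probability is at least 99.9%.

5

Prior odds: (1/1500) ÷ (1499/1500) = 1/1499.
Likelihood ratio of a positive result = 0.96/0.04 = 24.
Target odds: 0.999 ÷ 0.001 = 999.
Need (1/1499) × 24ⁿ ≥ 999, i.e. 24ⁿ ≥ 1497501.
24⁴ = 331776 falls short of 1497501 but 24⁵ = 7962624 reaches it, so n = 5.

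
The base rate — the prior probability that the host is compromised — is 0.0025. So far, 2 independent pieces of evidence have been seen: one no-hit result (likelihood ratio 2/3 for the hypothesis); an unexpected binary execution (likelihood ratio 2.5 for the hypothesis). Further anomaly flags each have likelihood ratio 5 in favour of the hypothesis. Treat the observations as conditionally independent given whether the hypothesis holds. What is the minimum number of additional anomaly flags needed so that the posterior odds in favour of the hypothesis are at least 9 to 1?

Prior odds = 0.0025/0.9975 = 1/399.
Combined Bayes factor of the evidence already in hand = (2/3) × 2.5 = 5/3.
Odds after that evidence = (1/399) × 5/3 = 5/1197.
Target odds = 9.
Need 5ⁿ ≥ 9 ÷ (5/1197) = 2154.6.
5⁴ = 625 falls short of 2154.6 but 5⁵ = 3125 reaches it, so n = 5.

5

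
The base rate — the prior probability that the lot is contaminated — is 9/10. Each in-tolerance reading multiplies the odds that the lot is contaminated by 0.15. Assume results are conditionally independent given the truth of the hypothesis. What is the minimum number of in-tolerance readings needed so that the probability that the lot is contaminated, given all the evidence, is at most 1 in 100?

Prior odds: 0.9 ÷ 0.1 = 9.
Likelihood ratio per in-tolerance reading = 0.15.
Target odds: 0.01 ÷ 0.99 = 1/99.
Need 9 × 0.15ⁿ ≤ 1/99, i.e. 0.15ⁿ ≤ 1/891.
0.15³ = 0.003375 is still above 1/891 but 0.15⁴ = 81/160000 is at or below it, so n = 4.

4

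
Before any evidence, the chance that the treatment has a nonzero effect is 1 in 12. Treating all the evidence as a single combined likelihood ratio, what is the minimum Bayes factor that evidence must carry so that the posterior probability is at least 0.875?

Prior odds = (1/12)/(11/12) = 1/11.
Target odds = 0.875/0.125 = 7.
Required Bayes factor = 7 ÷ (1/11) = 77.

77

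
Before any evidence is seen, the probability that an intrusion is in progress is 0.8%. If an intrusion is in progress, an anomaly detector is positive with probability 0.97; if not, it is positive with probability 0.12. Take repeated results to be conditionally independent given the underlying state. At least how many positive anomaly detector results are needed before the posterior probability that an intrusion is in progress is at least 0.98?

5

Prior odds = 0.008/0.992 = 1/124.
Likelihood ratio of a positive = 0.97/0.12 = 97/12.
Target posterior odds = 0.98/0.02 = 49.
Need (1/124) × (97/12)ⁿ ≥ 49, i.e. (97/12)ⁿ ≥ 6076.
(97/12)⁴ = 88529281/20736 falls short of 6076 but (97/12)⁵ ≈34510.6 reaches it, so n = 5.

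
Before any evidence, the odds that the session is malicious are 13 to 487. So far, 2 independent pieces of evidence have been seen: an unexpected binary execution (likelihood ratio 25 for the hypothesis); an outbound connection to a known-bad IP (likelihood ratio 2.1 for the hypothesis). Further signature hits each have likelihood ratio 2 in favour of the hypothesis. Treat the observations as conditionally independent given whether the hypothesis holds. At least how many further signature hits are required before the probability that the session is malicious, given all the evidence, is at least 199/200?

Prior odds = 13/487.
Combined Bayes factor of the evidence already in hand = 25 × 2.1 = 52.5.
Odds after that evidence = (13/487) × 52.5 = 1365/974.
Target odds = 0.995/0.005 = 199.
Need 2ⁿ ≥ 199 ÷ (1365/974) = 193826/1365.
2⁷ = 128 falls short of 193826/1365 but 2⁸ = 256 reaches it, so n = 8.

8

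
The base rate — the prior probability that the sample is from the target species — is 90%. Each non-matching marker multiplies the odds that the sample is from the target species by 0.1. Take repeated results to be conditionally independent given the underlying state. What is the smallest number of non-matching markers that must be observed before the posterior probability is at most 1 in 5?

2

Prior odds: 0.9 ÷ 0.1 = 9.
Likelihood ratio per non-matching marker = 0.1.
Target posterior odds = 0.2/0.8 = 0.25.
Require 0.1ⁿ ≤ 0.25 ÷ 9 = 1/36.
0.1¹ = 0.1 is still above 1/36 but 0.1² = 0.01 is at or below it, so n = 2.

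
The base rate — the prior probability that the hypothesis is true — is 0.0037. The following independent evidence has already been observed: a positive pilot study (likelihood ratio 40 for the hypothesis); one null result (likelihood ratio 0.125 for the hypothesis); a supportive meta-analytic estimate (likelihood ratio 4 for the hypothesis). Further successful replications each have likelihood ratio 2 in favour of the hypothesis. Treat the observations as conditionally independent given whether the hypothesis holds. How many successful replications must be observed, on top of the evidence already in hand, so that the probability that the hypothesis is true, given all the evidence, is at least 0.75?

Prior odds = 0.0037/0.9963 = 37/9963.
Combined Bayes factor of the evidence already in hand = 40 × 0.125 × 4 = 20.
Odds after that evidence = (37/9963) × 20 = 740/9963.
Target odds = 0.75/0.25 = 3.
Need 2ⁿ ≥ 3 ÷ (740/9963) = 29889/740.
2⁵ = 32 falls short of 29889/740 but 2⁶ = 64 reaches it, so n = 6.

6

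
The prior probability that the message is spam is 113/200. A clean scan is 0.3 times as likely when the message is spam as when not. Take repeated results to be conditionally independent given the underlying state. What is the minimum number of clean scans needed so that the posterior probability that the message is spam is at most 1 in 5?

2

Prior odds: 0.565 ÷ 0.435 = 113/87.
Likelihood ratio per clean scan = 0.3.
Target posterior odds = 0.2/0.8 = 0.25.
Need (113/87) × 0.3ⁿ ≤ 0.25, i.e. 0.3ⁿ ≤ 87/452.
0.3¹ = 0.3 is still above 87/452 but 0.3² = 0.09 is at or below it, so n = 2.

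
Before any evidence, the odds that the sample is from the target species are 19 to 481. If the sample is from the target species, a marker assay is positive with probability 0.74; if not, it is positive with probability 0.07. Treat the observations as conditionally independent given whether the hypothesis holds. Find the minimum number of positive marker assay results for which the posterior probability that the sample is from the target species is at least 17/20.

3

Prior odds = 19/481.
Likelihood ratio of a positive = 0.74/0.07 = 74/7.
Target odds: 0.85 ÷ 0.15 = 17/3.
Require (74/7)ⁿ ≥ 17/3 ÷ (19/481) = 8177/57.
(74/7)² = 5476/49 falls short of 8177/57 but (74/7)³ = 405224/343 reaches it, so n = 3.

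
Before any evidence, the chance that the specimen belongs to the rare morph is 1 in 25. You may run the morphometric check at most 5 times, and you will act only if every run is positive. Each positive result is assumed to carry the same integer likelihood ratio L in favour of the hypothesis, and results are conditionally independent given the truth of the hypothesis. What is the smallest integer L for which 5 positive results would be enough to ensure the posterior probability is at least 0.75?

Prior odds = 0.04/0.96 = 1/24.
Target odds = 0.75/0.25 = 3.
Need L⁵ ≥ 3 ÷ (1/24) = 72.
2⁵ = 32 < 72 ≤ 243 = 3⁵, so L = 3.

3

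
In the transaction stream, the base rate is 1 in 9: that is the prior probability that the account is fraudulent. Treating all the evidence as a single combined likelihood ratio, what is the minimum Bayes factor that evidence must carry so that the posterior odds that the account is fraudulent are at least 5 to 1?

Prior odds = (1/9)/(8/9) = 0.125.
Target odds = 5.
Required Bayes factor = 5 ÷ 0.125 = 40.

40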